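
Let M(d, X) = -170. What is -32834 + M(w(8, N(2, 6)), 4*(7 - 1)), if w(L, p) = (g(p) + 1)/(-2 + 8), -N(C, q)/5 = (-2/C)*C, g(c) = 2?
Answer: -33004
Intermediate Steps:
N(C, q) = 10 (N(C, q) = -5*(-2/C)*C = -5*(-2) = 10)
w(L, p) = 1/2 (w(L, p) = (2 + 1)/(-2 + 8) = 3/6 = 3*(1/6) = 1/2)
-32834 + M(w(8, N(2, 6)), 4*(7 - 1)) = -32834 - 170 = -33004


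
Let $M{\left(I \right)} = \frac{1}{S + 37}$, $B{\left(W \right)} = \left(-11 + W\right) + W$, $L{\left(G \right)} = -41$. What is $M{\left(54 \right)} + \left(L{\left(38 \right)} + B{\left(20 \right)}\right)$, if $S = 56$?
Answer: $- \frac{1115}{93} \approx -11.989$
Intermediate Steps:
$B{\left(W \right)} = -11 + 2 W$
$M{\left(I \right)} = \frac{1}{93}$ ($M{\left(I \right)} = \frac{1}{56 + 37} = \frac{1}{93}$)
$M{\left(54 \right)} + \left(L{\left(38 \right)} + B{\left(20 \right)}\right) = \frac{1}{93} + \left(-41 + \left(-11 + 2 \cdot 20\right)\right) = \frac{1}{93} + \left(-41 + \left(-11 + 40\right)\right) = \frac{1}{93} + \left(-41 + 29\right) = \frac{1}{93} - 12 = - \frac{1115}{93}$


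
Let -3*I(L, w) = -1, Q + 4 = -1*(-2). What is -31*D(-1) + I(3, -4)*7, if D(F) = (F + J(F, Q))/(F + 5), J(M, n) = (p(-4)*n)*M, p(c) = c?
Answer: 865/12 ≈ 72.083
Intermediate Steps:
Q = -2 (Q = -4 - 1*(-2) = -4 + 2 = -2)
I(L, w) = 1/3 (I(L, w) = -1/3*(-1) = 1/3)
J(M, n) = -4*M*n (J(M, n) = (-4*n)*M = -4*M*n)
D(F) = 9*F/(5 + F) (D(F) = (F - 4*F*(-2))/(F + 5) = (F + 8*F)/(5 + F) = (9*F)/(5 + F) = 9*F/(5 + F))
-31*D(-1) + I(3, -4)*7 = -279*(-1)/(5 - 1) + (1/3)*7 = -279*(-1)/4 + 7/3 = -31*(-9/4) + 7/3 = 279/4 + 7/3 = 865/12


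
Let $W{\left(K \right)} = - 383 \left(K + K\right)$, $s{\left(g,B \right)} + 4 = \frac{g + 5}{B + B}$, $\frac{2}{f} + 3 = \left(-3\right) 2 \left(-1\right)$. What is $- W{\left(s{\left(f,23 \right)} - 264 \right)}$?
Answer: $- \frac{14158361}{69} \approx -2.0519 \cdot 10^{5}$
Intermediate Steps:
$f = \frac{2}{3}$ ($f = \frac{2}{-3 + \left(-3\right) 2 \left(-1\right)} = \frac{2}{-3 - -6} = \frac{2}{-3 + 6} = \frac{2}{3} \approx 0.66667$)
$s{\left(g,B \right)} = -4 + \frac{5 + g}{2 B}$ ($s{\left(g,B \right)} = -4 + \frac{g + 5}{B + B} = -4 + \frac{5 + g}{2 B}$)
$W{\left(K \right)} = - 766 K$ ($W{\left(K \right)} = - 383 \cdot 2 K = - 766 K$)
$- W{\left(s{\left(f,23 \right)} - 264 \right)} = - \left(-766\right) \left(\frac{5 + \frac{2}{3} - 184}{2 \cdot 23} - 264\right) = - \left(-766\right) \left(\frac{1}{2} \cdot \frac{1}{23} \left(5 + \frac{2}{3} - 184\right) - 264\right) = - \left(-766\right) \left(\frac{1}{2} \cdot \frac{1}{23} \left(- \frac{535}{3}\right) - 264\right) = - \left(-766\right) \left(- \frac{535}{138} - 264\right) = - \frac{\left(-766\right) \left(-36967\right)}{138} = \left(-1\right) \frac{14158361}{69} = - \frac{14158361}{69}$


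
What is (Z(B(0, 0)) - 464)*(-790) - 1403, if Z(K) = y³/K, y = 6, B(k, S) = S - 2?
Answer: 450477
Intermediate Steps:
B(k, S) = -2 + S
Z(K) = 216/K (Z(K) = 6³/K = 216/K)
(Z(B(0, 0)) - 464)*(-790) - 1403 = (216/(-2 + 0) - 464)*(-790) - 1403 = (216/(-2) - 464)*(-790) - 1403 = (216*(-½) - 464)*(-790) - 1403 = (-108 - 464)*(-790) - 1403 = -572*(-790) - 1403 = 451880 - 1403 = 450477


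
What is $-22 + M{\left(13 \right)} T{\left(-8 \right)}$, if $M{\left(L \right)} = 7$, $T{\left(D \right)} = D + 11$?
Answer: $-1$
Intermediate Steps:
$T{\left(D \right)} = 11 + D$
$-22 + M{\left(13 \right)} T{\left(-8 \right)} = -22 + 7 \left(11 - 8\right) = -22 + 7 \cdot 3 = -22 + 21 = -1$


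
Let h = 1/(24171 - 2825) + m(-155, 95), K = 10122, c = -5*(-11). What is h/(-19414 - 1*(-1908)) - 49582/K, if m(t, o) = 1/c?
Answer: -509518850851841/104016552619980 ≈ -4.8984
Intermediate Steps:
c = 55
m(t, o) = 1/55
h = 21401/1174030 (h = 1/(24171 - 2825) + 1/55 = 1/21346 + 1/55 = 21401/1174030 ≈ 0.018229)
h/(-19414 - 1*(-1908)) - 49582/K = 21401/(1174030*(-19414 - 1*(-1908))) - 49582/10122 = 21401/(1174030*(-19414 + 1908)) - 49582*1/10122 = (21401/1174030)/(-17506) - 24791/5061 = (21401/1174030)*(-1/17506) - 24791/5061 = -21401/20552569180 - 24791/5061 = -509518850851841/104016552619980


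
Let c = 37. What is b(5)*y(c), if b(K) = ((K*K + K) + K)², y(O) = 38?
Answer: 46550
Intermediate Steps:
b(K) = (K² + 2*K)² (b(K) = ((K² + K) + K)² = ((K + K²) + K)² = (K² + 2*K)²)
b(5)*y(c) = (5²*(2 + 5)²)*38 = (25*7²)*38 = (25*49)*38 = 1225*38 = 46550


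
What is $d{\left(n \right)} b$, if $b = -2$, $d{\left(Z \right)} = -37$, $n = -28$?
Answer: $74$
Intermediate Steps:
$d{\left(n \right)} b = \left(-37\right) \left(-2\right) = 74$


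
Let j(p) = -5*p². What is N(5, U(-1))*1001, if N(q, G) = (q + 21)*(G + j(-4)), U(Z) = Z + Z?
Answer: -2134132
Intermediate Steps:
U(Z) = 2*Z
N(q, G) = (-80 + G)*(21 + q) (N(q, G) = (q + 21)*(G - 5*(-4)²) = (21 + q)*(G - 5*16) = (21 + q)*(G - 80) = (21 + q)*(-80 + G) = (-80 + G)*(21 + q))
N(5, U(-1))*1001 = (-1680 - 80*5 + 21*(2*(-1)) + (2*(-1))*5)*1001 = (-1680 - 400 + 21*(-2) - 2*5)*1001 = (-1680 - 400 - 42 - 10)*1001 = -2132*1001 = -2134132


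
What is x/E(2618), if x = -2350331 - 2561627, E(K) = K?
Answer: -2455979/1309 ≈ -1876.2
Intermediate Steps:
x = -4911958
x/E(2618) = -4911958/2618 = -4911958*1/2618 = -2455979/1309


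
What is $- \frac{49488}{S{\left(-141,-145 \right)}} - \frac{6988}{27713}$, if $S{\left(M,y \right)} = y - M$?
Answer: $\frac{342858248}{27713} \approx 12372.0$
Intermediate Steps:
$- \frac{49488}{S{\left(-141,-145 \right)}} - \frac{6988}{27713} = - \frac{49488}{-145 - -141} - \frac{6988}{27713} = - \frac{49488}{-145 + 141} - \frac{6988}{27713} = - \frac{49488}{-4} - \frac{6988}{27713} = \left(-49488\right) \left(- \frac{1}{4}\right) - \frac{6988}{27713} = 12372 - \frac{6988}{27713} = \frac{342858248}{27713}$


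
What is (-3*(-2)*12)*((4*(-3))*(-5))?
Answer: 4320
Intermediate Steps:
(-3*(-2)*12)*((4*(-3))*(-5)) = (6*12)*(-12*(-5)) = 72*60 = 4320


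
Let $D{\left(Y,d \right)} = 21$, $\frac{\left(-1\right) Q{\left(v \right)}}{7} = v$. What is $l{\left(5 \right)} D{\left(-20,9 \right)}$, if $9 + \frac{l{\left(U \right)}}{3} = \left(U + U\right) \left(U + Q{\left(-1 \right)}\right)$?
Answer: $6993$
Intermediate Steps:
$Q{\left(v \right)} = - 7 v$
$l{\left(U \right)} = -27 + 6 U \left(7 + U\right)$ ($l{\left(U \right)} = -27 + 3 \left(U + U\right) \left(U - -7\right) = -27 + 3 \cdot 2 U \left(U + 7\right) = -27 + 3 \cdot 2 U \left(7 + U\right) = -27 + 6 U \left(7 + U\right)$)
$l{\left(5 \right)} D{\left(-20,9 \right)} = \left(-27 + 6 \cdot 5^{2} + 42 \cdot 5\right) 21 = \left(-27 + 6 \cdot 25 + 210\right) 21 = \left(-27 + 150 + 210\right) 21 = 333 \cdot 21 = 6993$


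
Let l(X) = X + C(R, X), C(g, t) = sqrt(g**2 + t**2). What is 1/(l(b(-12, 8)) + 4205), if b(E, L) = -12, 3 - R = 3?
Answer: 1/4205 ≈ 0.00023781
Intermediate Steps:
R = 0 (R = 3 - 1*3 = 3 - 3 = 0)
l(X) = X + sqrt(X**2) (l(X) = X + sqrt(0**2 + X**2) = X + sqrt(0 + X**2) = X + sqrt(X**2))
1/(l(b(-12, 8)) + 4205) = 1/((-12 + sqrt((-12)**2)) + 4205) = 1/((-12 + sqrt(144)) + 4205) = 1/((-12 + 12) + 4205) = 1/(0 + 4205) = 1/4205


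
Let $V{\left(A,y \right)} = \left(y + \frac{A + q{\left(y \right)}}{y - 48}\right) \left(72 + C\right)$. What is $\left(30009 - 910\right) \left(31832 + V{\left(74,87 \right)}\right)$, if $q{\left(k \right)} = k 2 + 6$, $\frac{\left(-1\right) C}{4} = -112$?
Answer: $\frac{7023800224}{3} \approx 2.3413 \cdot 10^{9}$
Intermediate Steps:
$C = 448$ ($C = \left(-4\right) \left(-112\right) = 448$)
$q{\left(k \right)} = 6 + 2 k$ ($q{\left(k \right)} = 2 k + 6 = 6 + 2 k$)
$V{\left(A,y \right)} = 520 y + \frac{520 \left(6 + A + 2 y\right)}{-48 + y}$ ($V{\left(A,y \right)} = \left(y + \frac{A + \left(6 + 2 y\right)}{y - 48}\right) \left(72 + 448\right) = \left(y + \frac{6 + A + 2 y}{-48 + y}\right) 520 = 520 y + \frac{520 \left(6 + A + 2 y\right)}{-48 + y}$)
$\left(30009 - 910\right) \left(31832 + V{\left(74,87 \right)}\right) = \left(30009 - 910\right) \left(31832 + \frac{520 \left(6 + 74 + 87^{2} - 4002\right)}{-48 + 87}\right) = 29099 \left(31832 + \frac{520 \left(6 + 74 + 7569 - 4002\right)}{39}\right) = 29099 \left(31832 + 520 \cdot \frac{1}{39} \cdot 3647\right) = 29099 \left(31832 + \frac{145880}{3}\right) = 29099 \cdot \frac{241376}{3} = \frac{7023800224}{3}$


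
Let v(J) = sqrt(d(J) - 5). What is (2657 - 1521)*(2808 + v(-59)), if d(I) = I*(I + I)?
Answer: 3189888 + 3408*sqrt(773) ≈ 3.2846e+6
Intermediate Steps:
d(I) = 2*I**2 (d(I) = I*(2*I) = 2*I**2)
v(J) = sqrt(-5 + 2*J**2) (v(J) = sqrt(2*J**2 - 5) = sqrt(-5 + 2*J**2))
(2657 - 1521)*(2808 + v(-59)) = (2657 - 1521)*(2808 + sqrt(-5 + 2*(-59)**2)) = 1136*(2808 + sqrt(-5 + 2*3481)) = 1136*(2808 + sqrt(-5 + 6962)) = 1136*(2808 + sqrt(6957)) = 1136*(2808 + 3*sqrt(773)) = 3189888 + 3408*sqrt(773)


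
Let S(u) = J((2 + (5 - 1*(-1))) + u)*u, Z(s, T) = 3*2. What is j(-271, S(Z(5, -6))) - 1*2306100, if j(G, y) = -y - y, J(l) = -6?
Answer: -2306028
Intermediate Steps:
Z(s, T) = 6
S(u) = -6*u
j(G, y) = -2*y
j(-271, S(Z(5, -6))) - 1*2306100 = -(-12)*6 - 1*2306100 = -2*(-36) - 2306100 = 72 - 2306100 = -2306028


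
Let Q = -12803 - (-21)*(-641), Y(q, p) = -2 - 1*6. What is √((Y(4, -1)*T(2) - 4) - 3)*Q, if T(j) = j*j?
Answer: -26264*I*√39 ≈ -1.6402e+5*I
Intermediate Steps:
Y(q, p) = -8 (Y(q, p) = -2 - 6 = -8)
T(j) = j²
Q = -26264 (Q = -12803 - 1*13461 = -12803 - 13461 = -26264)
√((Y(4, -1)*T(2) - 4) - 3)*Q = √((-8*2² - 4) - 3)*(-26264) = √((-8*4 - 4) - 3)*(-26264) = √((-32 - 4) - 3)*(-26264) = √(-36 - 3)*(-26264) = √(-39)*(-26264) = (I*√39)*(-26264) = -26264*I*√39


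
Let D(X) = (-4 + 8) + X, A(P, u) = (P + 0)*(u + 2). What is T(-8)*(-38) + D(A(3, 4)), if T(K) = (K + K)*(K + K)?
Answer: -9706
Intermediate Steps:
A(P, u) = P*(2 + u)
D(X) = 4 + X
T(K) = 4*K² (T(K) = (2*K)*(2*K) = 4*K²)
T(-8)*(-38) + D(A(3, 4)) = (4*(-8)²)*(-38) + (4 + 3*(2 + 4)) = (4*64)*(-38) + (4 + 3*6) = 256*(-38) + (4 + 18) = -9728 + 22 = -9706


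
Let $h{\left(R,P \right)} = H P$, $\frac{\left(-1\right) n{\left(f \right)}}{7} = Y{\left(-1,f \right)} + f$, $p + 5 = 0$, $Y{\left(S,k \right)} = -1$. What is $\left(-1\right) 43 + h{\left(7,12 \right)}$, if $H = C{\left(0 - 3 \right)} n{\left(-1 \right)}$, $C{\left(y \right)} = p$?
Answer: $-883$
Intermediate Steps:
$p = -5$ ($p = -5 + 0 = -5$)
$n{\left(f \right)} = 7 - 7 f$ ($n{\left(f \right)} = - 7 \left(-1 + f\right) = 7 - 7 f$)
$C{\left(y \right)} = -5$
$H = -70$ ($H = - 5 \left(7 - -7\right) = - 5 \left(7 + 7\right) = \left(-5\right) 14 = -70$)
$h{\left(R,P \right)} = - 70 P$
$\left(-1\right) 43 + h{\left(7,12 \right)} = \left(-1\right) 43 - 840 = -43 - 840 = -883$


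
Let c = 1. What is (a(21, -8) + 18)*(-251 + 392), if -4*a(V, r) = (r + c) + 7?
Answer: 2538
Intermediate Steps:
a(V, r) = -2 - r/4 (a(V, r) = -((r + 1) + 7)/4 = -((1 + r) + 7)/4 = -(8 + r)/4 = -2 - r/4)
(a(21, -8) + 18)*(-251 + 392) = ((-2 - ¼*(-8)) + 18)*(-251 + 392) = ((-2 + 2) + 18)*141 = (0 + 18)*141 = 18*141 = 2538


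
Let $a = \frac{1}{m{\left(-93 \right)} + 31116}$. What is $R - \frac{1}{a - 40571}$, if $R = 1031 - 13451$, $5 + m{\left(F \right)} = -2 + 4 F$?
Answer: $- \frac{15488122828183}{1247030826} \approx -12420.0$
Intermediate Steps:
$m{\left(F \right)} = -7 + 4 F$ ($m{\left(F \right)} = -5 + \left(-2 + 4 F\right) = -7 + 4 F$)
$a = \frac{1}{30737}$ ($a = \frac{1}{\left(-7 + 4 \left(-93\right)\right) + 31116} = \frac{1}{\left(-7 - 372\right) + 31116} = \frac{1}{-379 + 31116} = \frac{1}{30737} \approx 3.2534 \cdot 10^{-5}$)
$R = -12420$ ($R = 1031 - 13451 = -12420$)
$R - \frac{1}{a - 40571} = -12420 - \frac{1}{\frac{1}{30737} - 40571} = -12420 - \frac{1}{- \frac{1247030826}{30737}} = -12420 - - \frac{30737}{1247030826} = -12420 + \frac{30737}{1247030826} = - \frac{15488122828183}{1247030826}$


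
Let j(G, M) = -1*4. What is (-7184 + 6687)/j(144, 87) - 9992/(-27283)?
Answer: 13599619/109132 ≈ 124.62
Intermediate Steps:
j(G, M) = -4
(-7184 + 6687)/j(144, 87) - 9992/(-27283) = (-7184 + 6687)/(-4) - 9992/(-27283) = -497*(-1/4) - 9992*(-1/27283) = 497/4 + 9992/27283 = 13599619/109132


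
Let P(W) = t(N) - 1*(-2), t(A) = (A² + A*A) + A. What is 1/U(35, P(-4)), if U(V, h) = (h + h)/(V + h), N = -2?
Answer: 43/16 ≈ 2.6875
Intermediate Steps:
t(A) = A + 2*A² (t(A) = (A² + A²) + A = 2*A² + A = A + 2*A²)
P(W) = 8 (P(W) = -2*(1 + 2*(-2)) - 1*(-2) = -2*(1 - 4) + 2 = -2*(-3) + 2 = 6 + 2 = 8)
U(V, h) = 2*h/(V + h) (U(V, h) = (2*h)/(V + h) = 2*h/(V + h))
1/U(35, P(-4)) = 1/(2*8/(35 + 8)) = 1/(2*8/43) = 1/(2*8*(1/43)) = 1/(16/43) = 43/16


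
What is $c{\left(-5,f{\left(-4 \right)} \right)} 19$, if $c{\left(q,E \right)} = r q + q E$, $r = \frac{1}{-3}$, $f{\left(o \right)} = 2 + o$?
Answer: $\frac{665}{3} \approx 221.67$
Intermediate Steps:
$r = - \frac{1}{3} \approx -0.33333$
$c{\left(q,E \right)} = - \frac{q}{3} + E q$ ($c{\left(q,E \right)} = - \frac{q}{3} + q E = - \frac{q}{3} + E q$)
$c{\left(-5,f{\left(-4 \right)} \right)} 19 = - 5 \left(- \frac{1}{3} + \left(2 - 4\right)\right) 19 = - 5 \left(- \frac{1}{3} - 2\right) 19 = \left(-5\right) \left(- \frac{7}{3}\right) 19 = \frac{35}{3} \cdot 19 = \frac{665}{3}$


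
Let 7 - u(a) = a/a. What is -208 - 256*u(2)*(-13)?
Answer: 19760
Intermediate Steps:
u(a) = 6 (u(a) = 7 - a/a = 7 - 1*1 = 7 - 1 = 6)
-208 - 256*u(2)*(-13) = -208 - 1536*(-13) = -208 - 256*(-78) = -208 + 19968 = 19760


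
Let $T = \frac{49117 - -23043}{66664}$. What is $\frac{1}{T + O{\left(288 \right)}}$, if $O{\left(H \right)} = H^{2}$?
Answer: $\frac{8333}{691181372} \approx 1.2056 \cdot 10^{-5}$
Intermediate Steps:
$T = \frac{9020}{8333}$ ($T = \left(49117 + 23043\right) \frac{1}{66664} = 72160 \cdot \frac{1}{66664} = \frac{9020}{8333} \approx 1.0824$)
$\frac{1}{T + O{\left(288 \right)}} = \frac{1}{\frac{9020}{8333} + 288^{2}} = \frac{1}{\frac{9020}{8333} + 82944} = \frac{1}{\frac{691181372}{8333}} = \frac{8333}{691181372}$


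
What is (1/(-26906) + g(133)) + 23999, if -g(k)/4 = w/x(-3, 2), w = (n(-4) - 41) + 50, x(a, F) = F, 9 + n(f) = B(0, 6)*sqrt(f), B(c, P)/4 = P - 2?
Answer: 645717093/26906 - 64*I ≈ 23999.0 - 64.0*I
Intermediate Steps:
B(c, P) = -8 + 4*P (B(c, P) = 4*(P - 2) = 4*(-2 + P) = -8 + 4*P)
n(f) = -9 + 16*sqrt(f) (n(f) = -9 + (-8 + 4*6)*sqrt(f) = -9 + (-8 + 24)*sqrt(f) = -9 + 16*sqrt(f))
w = 32*I (w = ((-9 + 16*sqrt(-4)) - 41) + 50 = ((-9 + 16*(2*I)) - 41) + 50 = ((-9 + 32*I) - 41) + 50 = (-50 + 32*I) + 50 = 32*I ≈ 32.0*I)
g(k) = -64*I (g(k) = -4*32*I/2 = -64*I)
(1/(-26906) + g(133)) + 23999 = (1/(-26906) - 64*I) + 23999 = (-1/26906 - 64*I) + 23999 = 645717093/26906 - 64*I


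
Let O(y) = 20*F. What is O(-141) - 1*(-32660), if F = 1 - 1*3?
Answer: 32620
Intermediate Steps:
F = -2 (F = 1 - 3 = -2)
O(y) = -40 (O(y) = 20*(-2) = -40)
O(-141) - 1*(-32660) = -40 - 1*(-32660) = -40 + 32660 = 32620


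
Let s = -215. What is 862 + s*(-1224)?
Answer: 264022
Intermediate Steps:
862 + s*(-1224) = 862 - 215*(-1224) = 862 + 263160 = 264022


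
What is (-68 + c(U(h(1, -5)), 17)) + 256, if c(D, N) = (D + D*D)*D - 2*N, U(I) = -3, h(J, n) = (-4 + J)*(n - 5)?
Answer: 136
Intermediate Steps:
h(J, n) = (-5 + n)*(-4 + J) (h(J, n) = (-4 + J)*(-5 + n) = (-5 + n)*(-4 + J))
c(D, N) = -2*N + D*(D + D²) (c(D, N) = (D + D²)*D - 2*N = D*(D + D²) - 2*N = -2*N + D*(D + D²))
(-68 + c(U(h(1, -5)), 17)) + 256 = (-68 + ((-3)² + (-3)³ - 2*17)) + 256 = (-68 + (9 - 27 - 34)) + 256 = (-68 - 52) + 256 = -120 + 256 = 136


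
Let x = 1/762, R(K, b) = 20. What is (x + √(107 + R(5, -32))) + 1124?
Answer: 856489/762 + √127 ≈ 1135.3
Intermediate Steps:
x = 1/762 ≈ 0.0013123
(x + √(107 + R(5, -32))) + 1124 = (1/762 + √(107 + 20)) + 1124 = (1/762 + √127) + 1124 = 856489/762 + √127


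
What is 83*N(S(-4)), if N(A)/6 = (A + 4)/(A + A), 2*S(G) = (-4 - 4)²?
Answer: 2241/8 ≈ 280.13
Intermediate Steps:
S(G) = 32 (S(G) = (-4 - 4)²/2 = (½)*(-8)² = (½)*64 = 32)
N(A) = 3*(4 + A)/A (N(A) = 6*((A + 4)/(A + A)) = 6*((4 + A)/((2*A))) = 6*((4 + A)*(1/(2*A))) = 6*((4 + A)/(2*A)) = 3*(4 + A)/A)
83*N(S(-4)) = 83*(3 + 12/32) = 83*(3 + 12*(1/32)) = 83*(3 + 3/8) = 83*(27/8) = 2241/8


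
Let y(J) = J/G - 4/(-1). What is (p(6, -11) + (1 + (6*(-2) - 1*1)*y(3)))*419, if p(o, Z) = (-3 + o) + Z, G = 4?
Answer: -115225/4 ≈ -28806.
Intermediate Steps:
p(o, Z) = -3 + Z + o
y(J) = 4 + J/4 (y(J) = J/4 - 4/(-1) = J*(¼) - 4*(-1) = J/4 + 4 = 4 + J/4)
(p(6, -11) + (1 + (6*(-2) - 1*1)*y(3)))*419 = ((-3 - 11 + 6) + (1 + (6*(-2) - 1*1)*(4 + (¼)*3)))*419 = (-8 + (1 + (-12 - 1)*(4 + ¾)))*419 = (-8 + (1 - 13*19/4))*419 = (-8 + (1 - 247/4))*419 = (-8 - 243/4)*419 = -275/4*419 = -115225/4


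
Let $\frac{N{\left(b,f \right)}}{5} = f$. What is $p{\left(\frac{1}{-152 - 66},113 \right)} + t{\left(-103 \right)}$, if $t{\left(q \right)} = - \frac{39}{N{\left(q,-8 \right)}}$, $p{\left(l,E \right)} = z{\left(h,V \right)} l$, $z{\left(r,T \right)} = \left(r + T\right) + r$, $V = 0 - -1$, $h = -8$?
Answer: $\frac{4551}{4360} \approx 1.0438$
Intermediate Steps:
$N{\left(b,f \right)} = 5 f$
$V = 1$ ($V = 0 + 1 = 1$)
$z{\left(r,T \right)} = T + 2 r$ ($z{\left(r,T \right)} = \left(T + r\right) + r = T + 2 r$)
$p{\left(l,E \right)} = - 15 l$ ($p{\left(l,E \right)} = \left(1 + 2 \left(-8\right)\right) l = \left(1 - 16\right) l = - 15 l$)
$t{\left(q \right)} = \frac{39}{40}$ ($t{\left(q \right)} = - \frac{39}{5 \left(-8\right)} = - \frac{39}{-40} = \left(-39\right) \left(- \frac{1}{40}\right) = \frac{39}{40}$)
$p{\left(\frac{1}{-152 - 66},113 \right)} + t{\left(-103 \right)} = - \frac{15}{-152 - 66} + \frac{39}{40} = - \frac{15}{-218} + \frac{39}{40} = \left(-15\right) \left(- \frac{1}{218}\right) + \frac{39}{40} = \frac{15}{218} + \frac{39}{40} = \frac{4551}{4360}$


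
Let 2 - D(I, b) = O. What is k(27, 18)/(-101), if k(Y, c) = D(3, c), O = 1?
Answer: -1/101 ≈ -0.0099010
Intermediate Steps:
D(I, b) = 1 (D(I, b) = 2 - 1*1 = 2 - 1 = 1)
k(Y, c) = 1
k(27, 18)/(-101) = 1/(-101) = 1*(-1/101) = -1/101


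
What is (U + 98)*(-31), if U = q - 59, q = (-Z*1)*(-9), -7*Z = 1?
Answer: -8184/7 ≈ -1169.1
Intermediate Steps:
Z = -⅐ (Z = -⅐*1 = -⅐ ≈ -0.14286)
q = -9/7 (q = (-1*(-⅐)*1)*(-9) = ((⅐)*1)*(-9) = (⅐)*(-9) = -9/7 ≈ -1.2857)
U = -422/7 (U = -9/7 - 59 = -422/7 ≈ -60.286)
(U + 98)*(-31) = (-422/7 + 98)*(-31) = (264/7)*(-31) = -8184/7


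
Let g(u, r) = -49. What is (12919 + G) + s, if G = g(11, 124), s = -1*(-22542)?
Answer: 35412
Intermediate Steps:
s = 22542
G = -49
(12919 + G) + s = (12919 - 49) + 22542 = 12870 + 22542 = 35412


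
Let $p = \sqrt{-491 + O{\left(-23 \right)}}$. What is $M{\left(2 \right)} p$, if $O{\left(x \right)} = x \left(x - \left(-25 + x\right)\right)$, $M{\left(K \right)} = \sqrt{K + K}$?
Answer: $2 i \sqrt{1066} \approx 65.299 i$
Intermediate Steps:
$M{\left(K \right)} = \sqrt{2} \sqrt{K}$ ($M{\left(K \right)} = \sqrt{2 K} = \sqrt{2} \sqrt{K}$)
$O{\left(x \right)} = 25 x$ ($O{\left(x \right)} = x 25 = 25 x$)
$p = i \sqrt{1066}$ ($p = \sqrt{-491 + 25 \left(-23\right)} = \sqrt{-491 - 575} = \sqrt{-1066} = i \sqrt{1066} \approx 32.65 i$)
$M{\left(2 \right)} p = \sqrt{2} \sqrt{2} i \sqrt{1066} = 2 i \sqrt{1066}$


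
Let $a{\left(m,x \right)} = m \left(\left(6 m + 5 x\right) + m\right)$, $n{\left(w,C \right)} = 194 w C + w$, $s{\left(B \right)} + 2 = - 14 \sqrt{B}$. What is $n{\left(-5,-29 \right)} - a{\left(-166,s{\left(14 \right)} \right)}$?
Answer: $-166427 - 11620 \sqrt{14} \approx -2.0991 \cdot 10^{5}$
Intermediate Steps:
$s{\left(B \right)} = -2 - 14 \sqrt{B}$
$n{\left(w,C \right)} = w + 194 C w$ ($n{\left(w,C \right)} = 194 C w + w = w + 194 C w$)
$a{\left(m,x \right)} = m \left(5 x + 7 m\right)$ ($a{\left(m,x \right)} = m \left(\left(5 x + 6 m\right) + m\right) = m \left(5 x + 7 m\right)$)
$n{\left(-5,-29 \right)} - a{\left(-166,s{\left(14 \right)} \right)} = - 5 \left(1 + 194 \left(-29\right)\right) - - 166 \left(5 \left(-2 - 14 \sqrt{14}\right) + 7 \left(-166\right)\right) = - 5 \left(1 - 5626\right) - - 166 \left(\left(-10 - 70 \sqrt{14}\right) - 1162\right) = \left(-5\right) \left(-5625\right) - - 166 \left(-1172 - 70 \sqrt{14}\right) = 28125 - \left(194552 + 11620 \sqrt{14}\right) = -166427 - 11620 \sqrt{14}$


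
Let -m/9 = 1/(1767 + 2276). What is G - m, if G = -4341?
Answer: -17550654/4043 ≈ -4341.0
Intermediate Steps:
m = -9/4043 (m = -9/(1767 + 2276) = -9/4043 ≈ -0.0022261)
G - m = -4341 - 1*(-9/4043) = -4341 + 9/4043 = -17550654/4043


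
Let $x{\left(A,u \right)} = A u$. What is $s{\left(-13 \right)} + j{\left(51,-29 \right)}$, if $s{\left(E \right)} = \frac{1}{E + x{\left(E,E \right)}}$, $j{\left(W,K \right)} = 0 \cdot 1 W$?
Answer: $\frac{1}{156} \approx 0.0064103$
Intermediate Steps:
$j{\left(W,K \right)} = 0$ ($j{\left(W,K \right)} = 0 W = 0$)
$s{\left(E \right)} = \frac{1}{E + E^{2}}$ ($s{\left(E \right)} = \frac{1}{E + E E} = \frac{1}{E + E^{2}}$)
$s{\left(-13 \right)} + j{\left(51,-29 \right)} = \frac{1}{\left(-13\right) \left(1 - 13\right)} + 0 = - \frac{1}{13 \left(-12\right)} + 0 = \left(- \frac{1}{13}\right) \left(- \frac{1}{12}\right) + 0 = \frac{1}{156} + 0 = \frac{1}{156}$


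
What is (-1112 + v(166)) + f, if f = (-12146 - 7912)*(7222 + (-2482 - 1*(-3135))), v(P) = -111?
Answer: -157957973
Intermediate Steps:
f = -157956750 (f = -20058*(7222 + (-2482 + 3135)) = -20058*(7222 + 653) = -20058*7875 = -157956750)
(-1112 + v(166)) + f = (-1112 - 111) - 157956750 = -1223 - 157956750 = -157957973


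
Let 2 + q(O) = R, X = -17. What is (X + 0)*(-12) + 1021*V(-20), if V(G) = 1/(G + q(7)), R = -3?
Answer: 4079/25 ≈ 163.16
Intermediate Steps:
q(O) = -5 (q(O) = -2 - 3 = -5)
V(G) = 1/(-5 + G) (V(G) = 1/(G - 5) = 1/(-5 + G))
(X + 0)*(-12) + 1021*V(-20) = (-17 + 0)*(-12) + 1021/(-5 - 20) = -17*(-12) + 1021/(-25) = 204 + 1021*(-1/25) = 204 - 1021/25 = 4079/25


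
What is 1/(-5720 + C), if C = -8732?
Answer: -1/14452 ≈ -6.9195e-5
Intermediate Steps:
1/(-5720 + C) = 1/(-5720 - 8732) = 1/(-14452) = -1/14452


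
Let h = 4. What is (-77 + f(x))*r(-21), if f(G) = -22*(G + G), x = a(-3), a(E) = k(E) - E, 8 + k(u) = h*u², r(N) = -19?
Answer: 27379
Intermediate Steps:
k(u) = -8 + 4*u²
a(E) = -8 - E + 4*E² (a(E) = (-8 + 4*E²) - E = -8 - E + 4*E²)
x = 31 (x = -8 - 1*(-3) + 4*(-3)² = -8 + 3 + 4*9 = -8 + 3 + 36 = 31)
f(G) = -44*G
(-77 + f(x))*r(-21) = (-77 - 44*31)*(-19) = (-77 - 1364)*(-19) = -1441*(-19) = 27379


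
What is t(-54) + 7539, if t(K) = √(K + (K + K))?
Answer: 7539 + 9*I*√2 ≈ 7539.0 + 12.728*I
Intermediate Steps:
t(K) = √3*√K (t(K) = √(K + 2*K) = √(3*K) = √3*√K)
t(-54) + 7539 = √3*√(-54) + 7539 = √3*(3*I*√6) + 7539 = 9*I*√2 + 7539 = 7539 + 9*I*√2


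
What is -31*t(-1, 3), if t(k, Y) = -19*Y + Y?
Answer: 1674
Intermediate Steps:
t(k, Y) = -18*Y
-31*t(-1, 3) = -(-558)*3 = -31*(-54) = 1674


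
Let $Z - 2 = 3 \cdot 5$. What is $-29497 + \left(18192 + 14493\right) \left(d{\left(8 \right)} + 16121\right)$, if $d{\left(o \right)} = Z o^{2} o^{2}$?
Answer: $2802807308$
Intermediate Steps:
$Z = 17$ ($Z = 2 + 3 \cdot 5 = 2 + 15 = 17$)
$d{\left(o \right)} = 17 o^{4}$ ($d{\left(o \right)} = 17 o^{2} o^{2} = 17 o^{4}$)
$-29497 + \left(18192 + 14493\right) \left(d{\left(8 \right)} + 16121\right) = -29497 + \left(18192 + 14493\right) \left(17 \cdot 8^{4} + 16121\right) = -29497 + 32685 \left(17 \cdot 4096 + 16121\right) = -29497 + 32685 \left(69632 + 16121\right) = -29497 + 32685 \cdot 85753 = -29497 + 2802836805 = 2802807308$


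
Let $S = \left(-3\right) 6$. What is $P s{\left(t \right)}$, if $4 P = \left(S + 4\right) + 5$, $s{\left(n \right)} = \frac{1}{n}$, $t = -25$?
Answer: $\frac{9}{100} \approx 0.09$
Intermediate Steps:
$S = -18$
$P = - \frac{9}{4}$ ($P = \frac{\left(-18 + 4\right) + 5}{4} = \frac{-14 + 5}{4} = \frac{1}{4} \left(-9\right) = - \frac{9}{4} \approx -2.25$)
$P s{\left(t \right)} = - \frac{9}{4 \left(-25\right)} = \left(- \frac{9}{4}\right) \left(- \frac{1}{25}\right) = \frac{9}{100}$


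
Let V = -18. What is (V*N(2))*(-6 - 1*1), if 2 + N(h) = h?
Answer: 0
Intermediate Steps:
N(h) = -2 + h
(V*N(2))*(-6 - 1*1) = (-18*(-2 + 2))*(-6 - 1*1) = (-18*0)*(-6 - 1) = 0*(-7) = 0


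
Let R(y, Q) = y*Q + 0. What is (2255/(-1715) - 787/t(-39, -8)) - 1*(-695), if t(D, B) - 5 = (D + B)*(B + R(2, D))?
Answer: 962648957/1388121 ≈ 693.49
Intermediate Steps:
R(y, Q) = Q*y (R(y, Q) = Q*y + 0 = Q*y)
t(D, B) = 5 + (B + D)*(B + 2*D) (t(D, B) = 5 + (D + B)*(B + D*2) = 5 + (B + D)*(B + 2*D))
(2255/(-1715) - 787/t(-39, -8)) - 1*(-695) = (2255/(-1715) - 787/(5 + (-8)² + 2*(-39)² + 3*(-8)*(-39))) - 1*(-695) = (2255*(-1/1715) - 787/(5 + 64 + 2*1521 + 936)) + 695 = (-451/343 - 787/(5 + 64 + 3042 + 936)) + 695 = (-451/343 - 787/4047) + 695 = -2095138/1388121 + 695 = 962648957/1388121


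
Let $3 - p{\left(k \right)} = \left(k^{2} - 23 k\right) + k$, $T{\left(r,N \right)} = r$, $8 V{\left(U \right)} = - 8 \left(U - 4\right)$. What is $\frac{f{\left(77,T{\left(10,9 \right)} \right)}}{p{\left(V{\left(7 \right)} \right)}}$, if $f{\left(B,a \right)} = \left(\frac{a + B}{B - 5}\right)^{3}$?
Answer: $- \frac{24389}{995328} \approx -0.024503$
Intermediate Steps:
$V{\left(U \right)} = 4 - U$ ($V{\left(U \right)} = \frac{\left(-8\right) \left(U - 4\right)}{8} = \frac{\left(-8\right) \left(-4 + U\right)}{8} = \frac{32 - 8 U}{8} = 4 - U$)
$f{\left(B,a \right)} = \frac{\left(B + a\right)^{3}}{\left(-5 + B\right)^{3}}$ ($f{\left(B,a \right)} = \left(\frac{B + a}{-5 + B}\right)^{3} = \frac{\left(B + a\right)^{3}}{\left(-5 + B\right)^{3}}$)
$p{\left(k \right)} = 3 - k^{2} + 22 k$ ($p{\left(k \right)} = 3 - \left(\left(k^{2} - 23 k\right) + k\right) = 3 - \left(k^{2} - 22 k\right) = 3 - k^{2} + 22 k$)
$\frac{f{\left(77,T{\left(10,9 \right)} \right)}}{p{\left(V{\left(7 \right)} \right)}} = \frac{\frac{1}{\left(-5 + 77\right)^{3}} \left(77 + 10\right)^{3}}{3 - \left(4 - 7\right)^{2} + 22 \left(4 - 7\right)} = \frac{\frac{1}{373248} \cdot 87^{3}}{3 - \left(4 - 7\right)^{2} + 22 \left(4 - 7\right)} = \frac{\frac{1}{373248} \cdot 658503}{3 - \left(-3\right)^{2} + 22 \left(-3\right)} = \frac{24389}{13824 \left(3 - 9 - 66\right)} = \frac{24389}{13824 \left(-72\right)} = \frac{24389}{13824} \left(- \frac{1}{72}\right) = - \frac{24389}{995328}$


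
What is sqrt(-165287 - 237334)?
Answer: I*sqrt(402621) ≈ 634.52*I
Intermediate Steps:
sqrt(-165287 - 237334) = sqrt(-402621) = I*sqrt(402621)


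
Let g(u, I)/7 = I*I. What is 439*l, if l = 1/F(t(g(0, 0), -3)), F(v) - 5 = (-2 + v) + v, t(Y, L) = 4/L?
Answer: 1317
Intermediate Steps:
g(u, I) = 7*I² (g(u, I) = 7*(I*I) = 7*I²)
F(v) = 3 + 2*v (F(v) = 5 + ((-2 + v) + v) = 5 + (-2 + 2*v) = 3 + 2*v)
l = 3 (l = 1/(3 + 2*(4/(-3))) = 1/(3 + 2*(4*(-⅓))) = 1/(3 + 2*(-4/3)) = 1/(3 - 8/3) = 1/(⅓) = 3)
439*l = 439*3 = 1317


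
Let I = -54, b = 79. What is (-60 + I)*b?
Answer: -9006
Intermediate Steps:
(-60 + I)*b = (-60 - 54)*79 = -114*79 = -9006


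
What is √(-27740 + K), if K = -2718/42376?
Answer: I*√3113346069263/10594 ≈ 166.55*I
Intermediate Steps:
K = -1359/21188 (K = -2718*1/42376 = -1359/21188 ≈ -0.064140)
√(-27740 + K) = √(-27740 - 1359/21188) = √(-587756479/21188) = I*√3113346069263/10594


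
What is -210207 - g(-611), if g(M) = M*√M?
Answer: -210207 + 611*I*√611 ≈ -2.1021e+5 + 15103.0*I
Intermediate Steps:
g(M) = M^(3/2)
-210207 - g(-611) = -210207 - (-611)^(3/2) = -210207 - (-611)*I*√611 = -210207 + 611*I*√611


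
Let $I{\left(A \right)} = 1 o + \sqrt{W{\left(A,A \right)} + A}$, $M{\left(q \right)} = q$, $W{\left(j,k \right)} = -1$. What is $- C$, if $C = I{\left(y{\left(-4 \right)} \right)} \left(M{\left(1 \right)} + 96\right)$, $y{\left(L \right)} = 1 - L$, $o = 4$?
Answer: $-582$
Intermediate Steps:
$I{\left(A \right)} = 4 + \sqrt{-1 + A}$ ($I{\left(A \right)} = 1 \cdot 4 + \sqrt{-1 + A} = 4 + \sqrt{-1 + A}$)
$C = 582$ ($C = \left(4 + \sqrt{-1 + \left(1 - -4\right)}\right) \left(1 + 96\right) = \left(4 + \sqrt{-1 + \left(1 + 4\right)}\right) 97 = \left(4 + \sqrt{-1 + 5}\right) 97 = \left(4 + \sqrt{4}\right) 97 = \left(4 + 2\right) 97 = 6 \cdot 97 = 582$)
$- C = \left(-1\right) 582 = -582$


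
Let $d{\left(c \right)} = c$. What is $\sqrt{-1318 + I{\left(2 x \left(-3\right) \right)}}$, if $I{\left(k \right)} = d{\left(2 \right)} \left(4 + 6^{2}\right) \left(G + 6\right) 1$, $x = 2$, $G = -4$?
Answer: $i \sqrt{1158} \approx 34.029 i$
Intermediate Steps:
$I{\left(k \right)} = 160$ ($I{\left(k \right)} = 2 \left(4 + 6^{2}\right) \left(-4 + 6\right) 1 = 2 \left(4 + 36\right) 2 \cdot 1 = 2 \cdot 40 \cdot 2 \cdot 1 = 2 \cdot 80 \cdot 1 = 160 \cdot 1 = 160$)
$\sqrt{-1318 + I{\left(2 x \left(-3\right) \right)}} = \sqrt{-1318 + 160} = \sqrt{-1158} = i \sqrt{1158}$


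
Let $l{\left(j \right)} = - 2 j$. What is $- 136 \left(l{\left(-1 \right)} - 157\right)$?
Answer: $21080$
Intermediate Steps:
$- 136 \left(l{\left(-1 \right)} - 157\right) = - 136 \left(\left(-2\right) \left(-1\right) - 157\right) = - 136 \left(2 - 157\right) = \left(-136\right) \left(-155\right) = 21080$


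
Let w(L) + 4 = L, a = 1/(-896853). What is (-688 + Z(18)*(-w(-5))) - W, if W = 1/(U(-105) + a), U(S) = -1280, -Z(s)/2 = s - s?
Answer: -789803729755/1147971841 ≈ -688.00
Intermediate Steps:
a = -1/896853 ≈ -1.1150e-6
w(L) = -4 + L
Z(s) = 0 (Z(s) = -2*(s - s) = -2*0 = 0)
W = -896853/1147971841 (W = 1/(-1280 - 1/896853) = 1/(-1147971841/896853) = -896853/1147971841 ≈ -0.00078125)
(-688 + Z(18)*(-w(-5))) - W = (-688 + 0*(-(-4 - 5))) - 1*(-896853/1147971841) = (-688 + 0*(-1*(-9))) + 896853/1147971841 = (-688 + 0*9) + 896853/1147971841 = (-688 + 0) + 896853/1147971841 = -688 + 896853/1147971841 = -789803729755/1147971841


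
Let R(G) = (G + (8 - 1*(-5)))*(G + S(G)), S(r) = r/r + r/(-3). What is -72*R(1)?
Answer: -1680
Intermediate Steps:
S(r) = 1 - r/3 (S(r) = 1 + r*(-1/3) = 1 - r/3)
R(G) = (1 + 2*G/3)*(13 + G) (R(G) = (G + (8 - 1*(-5)))*(G + (1 - G/3)) = (G + (8 + 5))*(1 + 2*G/3) = (G + 13)*(1 + 2*G/3) = (13 + G)*(1 + 2*G/3) = (1 + 2*G/3)*(13 + G))
-72*R(1) = -72*(13 + (2/3)*1**2 + (29/3)*1) = -72*(13 + (2/3)*1 + 29/3) = -72*(13 + 2/3 + 29/3) = -72*70/3 = -1680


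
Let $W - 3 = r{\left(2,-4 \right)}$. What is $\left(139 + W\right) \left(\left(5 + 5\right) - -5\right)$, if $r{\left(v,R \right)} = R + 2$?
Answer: $2100$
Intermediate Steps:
$r{\left(v,R \right)} = 2 + R$
$W = 1$ ($W = 3 + \left(2 - 4\right) = 3 - 2 = 1$)
$\left(139 + W\right) \left(\left(5 + 5\right) - -5\right) = \left(139 + 1\right) \left(\left(5 + 5\right) - -5\right) = 140 \left(10 + 5\right) = 140 \cdot 15 = 2100$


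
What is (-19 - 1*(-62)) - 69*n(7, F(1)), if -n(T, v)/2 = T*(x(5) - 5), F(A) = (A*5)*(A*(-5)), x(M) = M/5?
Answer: -3821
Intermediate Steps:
x(M) = M/5 (x(M) = M*(⅕) = M/5)
F(A) = -25*A² (F(A) = (5*A)*(-5*A) = -25*A²)
n(T, v) = 8*T (n(T, v) = -2*T*((⅕)*5 - 5) = -2*T*(1 - 5) = -2*T*(-4) = -(-8)*T = 8*T)
(-19 - 1*(-62)) - 69*n(7, F(1)) = (-19 - 1*(-62)) - 552*7 = (-19 + 62) - 69*56 = 43 - 3864 = -3821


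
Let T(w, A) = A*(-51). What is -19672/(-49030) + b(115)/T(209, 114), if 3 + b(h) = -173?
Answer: 30750572/71265105 ≈ 0.43150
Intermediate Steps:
T(w, A) = -51*A
b(h) = -176 (b(h) = -3 - 173 = -176)
-19672/(-49030) + b(115)/T(209, 114) = -19672/(-49030) - 176/((-51*114)) = -19672*(-1/49030) - 176/(-5814) = 9836/24515 - 176*(-1/5814) = 9836/24515 + 88/2907 = 30750572/71265105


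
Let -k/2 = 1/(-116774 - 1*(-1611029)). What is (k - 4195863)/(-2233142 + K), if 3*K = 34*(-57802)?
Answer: 6269689267067/4315754110990 ≈ 1.4527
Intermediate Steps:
k = -2/1494255 (k = -2/(-116774 - 1*(-1611029)) = -2/(-116774 + 1611029) = -2/1494255 ≈ -1.3385e-6)
K = -1965268/3 (K = (34*(-57802))/3 = (⅓)*(-1965268) = -1965268/3 ≈ -6.5509e+5)
(k - 4195863)/(-2233142 + K) = (-2/1494255 - 4195863)/(-2233142 - 1965268/3) = -6269689267067/(1494255*(-8664694/3)) = -6269689267067/1494255*(-3/8664694) = 6269689267067/4315754110990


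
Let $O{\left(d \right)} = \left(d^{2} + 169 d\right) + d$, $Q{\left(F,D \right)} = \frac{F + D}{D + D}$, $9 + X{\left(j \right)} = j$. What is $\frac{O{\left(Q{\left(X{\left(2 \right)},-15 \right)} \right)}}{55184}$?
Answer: $\frac{28171}{12416400} \approx 0.0022689$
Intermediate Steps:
$X{\left(j \right)} = -9 + j$
$Q{\left(F,D \right)} = \frac{D + F}{2 D}$
$O{\left(d \right)} = d^{2} + 170 d$
$\frac{O{\left(Q{\left(X{\left(2 \right)},-15 \right)} \right)}}{55184} = \frac{\frac{-15 + \left(-9 + 2\right)}{2 \left(-15\right)} \left(170 + \frac{-15 + \left(-9 + 2\right)}{2 \left(-15\right)}\right)}{55184} = \frac{1}{2} \left(- \frac{1}{15}\right) \left(-15 - 7\right) \left(170 + \frac{1}{2} \left(- \frac{1}{15}\right) \left(-15 - 7\right)\right) \frac{1}{55184} = \frac{1}{2} \left(- \frac{1}{15}\right) \left(-22\right) \left(170 + \frac{1}{2} \left(- \frac{1}{15}\right) \left(-22\right)\right) \frac{1}{55184} = \frac{11 \left(170 + \frac{11}{15}\right)}{15} \cdot \frac{1}{55184} = \frac{11}{15} \cdot \frac{2561}{15} \cdot \frac{1}{55184} = \frac{28171}{225} \cdot \frac{1}{55184} = \frac{28171}{12416400}$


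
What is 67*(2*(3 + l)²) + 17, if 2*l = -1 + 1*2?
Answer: 3317/2 ≈ 1658.5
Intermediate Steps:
l = ½ (l = (-1 + 1*2)/2 = (-1 + 2)/2 = (½)*1 = ½ ≈ 0.50000)
67*(2*(3 + l)²) + 17 = 67*(2*(3 + ½)²) + 17 = 67*(2*(7/2)²) + 17 = 67*(2*(49/4)) + 17 = 67*(49/2) + 17 = 3283/2 + 17 = 3317/2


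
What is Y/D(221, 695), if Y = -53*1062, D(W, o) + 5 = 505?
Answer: -28143/250 ≈ -112.57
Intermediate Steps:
D(W, o) = 500 (D(W, o) = -5 + 505 = 500)
Y = -56286
Y/D(221, 695) = -56286/500 = -56286*1/500 = -28143/250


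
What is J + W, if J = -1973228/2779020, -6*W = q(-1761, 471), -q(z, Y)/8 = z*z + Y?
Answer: 2873128239973/694755 ≈ 4.1355e+6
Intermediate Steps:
q(z, Y) = -8*Y - 8*z² (q(z, Y) = -8*(z*z + Y) = -8*(z² + Y) = -8*(Y + z²) = -8*Y - 8*z²)
W = 4135456 (W = -(-8*471 - 8*(-1761)²)/6 = -(-3768 - 8*3101121)/6 = -(-3768 - 24808968)/6 = -⅙*(-24812736) = 4135456)
J = -493307/694755 (J = -1973228*1/2779020 = -493307/694755 ≈ -0.71004)
J + W = -493307/694755 + 4135456 = 2873128239973/694755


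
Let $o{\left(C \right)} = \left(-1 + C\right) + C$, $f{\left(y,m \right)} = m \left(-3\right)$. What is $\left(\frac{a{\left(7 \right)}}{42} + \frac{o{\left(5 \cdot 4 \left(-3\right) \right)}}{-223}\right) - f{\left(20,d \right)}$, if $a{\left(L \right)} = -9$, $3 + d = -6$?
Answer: $- \frac{83269}{3122} \approx -26.672$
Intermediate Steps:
$d = -9$ ($d = -3 - 6 = -9$)
$f{\left(y,m \right)} = - 3 m$
$o{\left(C \right)} = -1 + 2 C$
$\left(\frac{a{\left(7 \right)}}{42} + \frac{o{\left(5 \cdot 4 \left(-3\right) \right)}}{-223}\right) - f{\left(20,d \right)} = \left(- \frac{9}{42} + \frac{-1 + 2 \cdot 5 \cdot 4 \left(-3\right)}{-223}\right) - \left(-3\right) \left(-9\right) = \left(\left(-9\right) \frac{1}{42} + \left(-1 + 2 \cdot 20 \left(-3\right)\right) \left(- \frac{1}{223}\right)\right) - 27 = \left(- \frac{3}{14} + \left(-1 + 2 \left(-60\right)\right) \left(- \frac{1}{223}\right)\right) - 27 = \left(- \frac{3}{14} + \left(-1 - 120\right) \left(- \frac{1}{223}\right)\right) - 27 = \left(- \frac{3}{14} - - \frac{121}{223}\right) - 27 = \left(- \frac{3}{14} + \frac{121}{223}\right) - 27 = \frac{1025}{3122} - 27 = - \frac{83269}{3122}$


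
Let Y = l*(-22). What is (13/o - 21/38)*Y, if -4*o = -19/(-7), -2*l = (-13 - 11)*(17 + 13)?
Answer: 2966040/19 ≈ 1.5611e+5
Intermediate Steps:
l = 360 (l = -(-13 - 11)*(17 + 13)/2 = -(-12)*30 = -½*(-720) = 360)
o = -19/28 (o = -(-19)/(4*(-7)) = -(-19)*(-1)/(4*7) = -¼*19/7 = -19/28 ≈ -0.67857)
Y = -7920 (Y = 360*(-22) = -7920)
(13/o - 21/38)*Y = (13/(-19/28) - 21/38)*(-7920) = (13*(-28/19) - 21*1/38)*(-7920) = (-364/19 - 21/38)*(-7920) = -749/38*(-7920) = 2966040/19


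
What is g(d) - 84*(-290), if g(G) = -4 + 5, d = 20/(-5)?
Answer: 24361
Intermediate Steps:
d = -4 (d = 20*(-⅕) = -4)
g(G) = 1
g(d) - 84*(-290) = 1 - 84*(-290) = 1 + 24360 = 24361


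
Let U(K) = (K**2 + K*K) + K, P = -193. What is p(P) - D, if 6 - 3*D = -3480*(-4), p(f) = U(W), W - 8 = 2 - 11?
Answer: 4639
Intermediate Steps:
W = -1 (W = 8 + (2 - 11) = 8 - 9 = -1)
U(K) = K + 2*K**2 (U(K) = (K**2 + K**2) + K = 2*K**2 + K = K + 2*K**2)
p(f) = 1 (p(f) = -(1 + 2*(-1)) = -(1 - 2) = -1*(-1) = 1)
D = -4638 (D = 2 - (-1160)*(-4) = 2 - 1/3*13920 = 2 - 4640 = -4638)
p(P) - D = 1 - 1*(-4638) = 1 + 4638 = 4639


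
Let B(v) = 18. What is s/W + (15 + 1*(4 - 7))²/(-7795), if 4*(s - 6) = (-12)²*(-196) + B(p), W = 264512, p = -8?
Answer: -186018801/4123742080 ≈ -0.045109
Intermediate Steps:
s = -14091/2 (s = 6 + ((-12)²*(-196) + 18)/4 = 6 + (144*(-196) + 18)/4 = 6 + (-28224 + 18)/4 = 6 + (¼)*(-28206) = 6 - 14103/2 = -14091/2 ≈ -7045.5)
s/W + (15 + 1*(4 - 7))²/(-7795) = -14091/2/264512 + (15 + 1*(4 - 7))²/(-7795) = -14091/2*1/264512 + (15 + 1*(-3))²*(-1/7795) = -14091/529024 + (15 - 3)²*(-1/7795) = -14091/529024 + 12²*(-1/7795) = -14091/529024 + 144*(-1/7795) = -14091/529024 - 144/7795 = -186018801/4123742080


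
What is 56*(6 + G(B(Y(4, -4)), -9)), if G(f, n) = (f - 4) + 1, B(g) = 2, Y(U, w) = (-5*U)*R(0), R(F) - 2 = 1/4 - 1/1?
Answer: 280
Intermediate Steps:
R(F) = 5/4 (R(F) = 2 + (1/4 - 1/1) = 2 + (1*(1/4) - 1*1) = 2 + (1/4 - 1) = 2 - 3/4 = 5/4)
Y(U, w) = -25*U/4 (Y(U, w) = -5*U*(5/4) = -25*U/4)
G(f, n) = -3 + f (G(f, n) = (-4 + f) + 1 = -3 + f)
56*(6 + G(B(Y(4, -4)), -9)) = 56*(6 + (-3 + 2)) = 56*(6 - 1) = 56*5 = 280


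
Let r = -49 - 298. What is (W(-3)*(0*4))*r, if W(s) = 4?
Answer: 0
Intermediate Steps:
r = -347
(W(-3)*(0*4))*r = (4*(0*4))*(-347) = (4*0)*(-347) = 0*(-347) = 0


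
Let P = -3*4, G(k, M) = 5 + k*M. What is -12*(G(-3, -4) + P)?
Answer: -60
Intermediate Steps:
G(k, M) = 5 + M*k
P = -12
-12*(G(-3, -4) + P) = -12*((5 - 4*(-3)) - 12) = -12*((5 + 12) - 12) = -12*(17 - 12) = -12*5 = -60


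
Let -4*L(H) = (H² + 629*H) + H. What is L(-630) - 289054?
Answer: -289054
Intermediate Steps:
L(H) = -315*H/2 - H²/4 (L(H) = -((H² + 629*H) + H)/4 = -(H² + 630*H)/4 = -315*H/2 - H²/4)
L(-630) - 289054 = -¼*(-630)*(630 - 630) - 289054 = -¼*(-630)*0 - 289054 = 0 - 289054 = -289054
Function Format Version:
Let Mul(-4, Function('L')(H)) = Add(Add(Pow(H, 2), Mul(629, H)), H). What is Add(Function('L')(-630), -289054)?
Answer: -289054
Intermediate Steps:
Function('L')(H) = Add(Mul(Rational(-315, 2), H), Mul(Rational(-1, 4), Pow(H, 2))) (Function('L')(H) = Mul(Rational(-1, 4), Add(Add(Pow(H, 2), Mul(629, H)), H)) = Mul(Rational(-1, 4), Add(Pow(H, 2), Mul(630, H))) = Add(Mul(Rational(-315, 2), H), Mul(Rational(-1, 4), Pow(H, 2))))
Add(Function('L')(-630), -289054) = Add(Mul(Rational(-1, 4), -630, Add(630, -630)), -289054) = Add(Mul(Rational(-1, 4), -630, 0), -289054) = Add(0, -289054) = -289054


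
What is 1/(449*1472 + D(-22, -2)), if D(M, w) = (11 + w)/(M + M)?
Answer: 44/29080823 ≈ 1.5130e-6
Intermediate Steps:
D(M, w) = (11 + w)/(2*M) (D(M, w) = (11 + w)/((2*M)) = (11 + w)*(1/(2*M)) = (11 + w)/(2*M))
1/(449*1472 + D(-22, -2)) = 1/(449*1472 + (½)*(11 - 2)/(-22)) = 1/(660928 + (½)*(-1/22)*9) = 1/(660928 - 9/44) = 1/(29080823/44) = 44/29080823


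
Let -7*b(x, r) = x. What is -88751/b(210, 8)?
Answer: 88751/30 ≈ 2958.4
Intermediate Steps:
b(x, r) = -x/7
-88751/b(210, 8) = -88751/((-⅐*210)) = -88751/(-30) = -88751*(-1/30) = 88751/30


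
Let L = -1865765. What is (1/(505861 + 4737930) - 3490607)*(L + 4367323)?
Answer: -45788551580983829888/5243791 ≈ -8.7320e+12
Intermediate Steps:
(1/(505861 + 4737930) - 3490607)*(L + 4367323) = (1/(505861 + 4737930) - 3490607)*(-1865765 + 4367323) = (1/5243791 - 3490607)*2501558 = -18304013571136/5243791*2501558 = -45788551580983829888/5243791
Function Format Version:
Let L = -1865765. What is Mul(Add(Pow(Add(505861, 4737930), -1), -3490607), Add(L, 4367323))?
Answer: Rational(-45788551580983829888, 5243791) ≈ -8.7320e+12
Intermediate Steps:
Mul(Add(Pow(Add(505861, 4737930), -1), -3490607), Add(L, 4367323)) = Mul(Add(Pow(Add(505861, 4737930), -1), -3490607), Add(-1865765, 4367323)) = Mul(Add(Pow(5243791, -1), -3490607), 2501558) = Mul(Add(Rational(1, 5243791), -3490607), 2501558) = Mul(Rational(-18304013571136, 5243791), 2501558) = Rational(-45788551580983829888, 5243791)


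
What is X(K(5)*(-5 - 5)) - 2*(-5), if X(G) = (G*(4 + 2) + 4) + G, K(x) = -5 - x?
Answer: 714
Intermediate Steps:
X(G) = 4 + 7*G (X(G) = (G*6 + 4) + G = (6*G + 4) + G = (4 + 6*G) + G = 4 + 7*G)
X(K(5)*(-5 - 5)) - 2*(-5) = (4 + 7*((-5 - 1*5)*(-5 - 5))) - 2*(-5) = (4 + 7*((-5 - 5)*(-10))) - 1*(-10) = (4 + 7*(-10*(-10))) + 10 = (4 + 7*100) + 10 = (4 + 700) + 10 = 704 + 10 = 714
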